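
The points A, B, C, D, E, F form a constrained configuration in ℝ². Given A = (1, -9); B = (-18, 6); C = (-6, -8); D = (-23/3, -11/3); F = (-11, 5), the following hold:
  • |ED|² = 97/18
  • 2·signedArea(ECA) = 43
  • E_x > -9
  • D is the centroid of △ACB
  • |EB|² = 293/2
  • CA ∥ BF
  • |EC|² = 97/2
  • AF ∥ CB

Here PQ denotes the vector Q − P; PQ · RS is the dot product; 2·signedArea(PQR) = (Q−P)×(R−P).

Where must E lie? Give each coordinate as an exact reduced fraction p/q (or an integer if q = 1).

1. E_x = -17/2  [line 1·x + 7·y + 19 = 0 ∩ |EB|² = 293/2]
2. E_y = -3/2  [line 1·x + 7·y + 19 = 0 ∩ |EB|² = 293/2]
   → E = (-17/2, -3/2)

E = (-17/2, -3/2)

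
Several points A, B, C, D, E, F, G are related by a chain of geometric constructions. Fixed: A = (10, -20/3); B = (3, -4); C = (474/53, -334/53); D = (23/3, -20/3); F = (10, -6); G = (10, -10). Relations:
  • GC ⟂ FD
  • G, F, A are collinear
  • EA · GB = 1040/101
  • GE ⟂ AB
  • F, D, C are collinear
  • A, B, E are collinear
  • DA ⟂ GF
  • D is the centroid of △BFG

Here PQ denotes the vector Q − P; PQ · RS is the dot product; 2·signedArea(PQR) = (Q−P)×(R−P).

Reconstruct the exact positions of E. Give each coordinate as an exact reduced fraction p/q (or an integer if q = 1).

E = (1122/101, -716/101)

1. E_x = 1122/101  [A, B, E are collinear ∩ GE ⟂ AB]
2. E_y = -716/101  [A, B, E are collinear ∩ GE ⟂ AB]
   → E = (1122/101, -716/101)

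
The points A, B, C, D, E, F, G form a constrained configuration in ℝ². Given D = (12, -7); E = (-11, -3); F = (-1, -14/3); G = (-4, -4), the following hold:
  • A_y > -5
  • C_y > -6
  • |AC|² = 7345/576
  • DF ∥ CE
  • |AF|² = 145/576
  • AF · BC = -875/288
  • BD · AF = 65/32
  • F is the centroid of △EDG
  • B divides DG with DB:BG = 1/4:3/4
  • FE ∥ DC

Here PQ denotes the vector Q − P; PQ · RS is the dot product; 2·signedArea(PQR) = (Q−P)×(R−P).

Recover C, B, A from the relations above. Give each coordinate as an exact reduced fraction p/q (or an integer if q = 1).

1. C_x = 2  [DF ∥ CE ∩ FE ∥ DC]
2. C_y = -16/3  [DF ∥ CE ∩ FE ∥ DC]
   → C = (2, -16/3)
3. B_x = 8  [B divides DG with DB:BG = 1/4:3/4]
4. B_y = -25/4  [B divides DG with DB:BG = 1/4:3/4]
   → B = (8, -25/4)
5. A_x = -3/2  [AF · BC = -875/288 ∩ BD · AF = 65/32]
6. A_y = -37/8  [AF · BC = -875/288 ∩ BD · AF = 65/32]
   → A = (-3/2, -37/8)

A = (-3/2, -37/8)
B = (8, -25/4)
C = (2, -16/3)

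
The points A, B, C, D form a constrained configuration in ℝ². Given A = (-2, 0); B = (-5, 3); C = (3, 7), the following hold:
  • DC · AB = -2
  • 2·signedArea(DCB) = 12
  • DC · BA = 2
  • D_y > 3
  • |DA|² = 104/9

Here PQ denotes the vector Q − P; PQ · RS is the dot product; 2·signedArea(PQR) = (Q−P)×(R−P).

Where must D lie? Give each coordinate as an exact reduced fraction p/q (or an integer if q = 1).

1. D_x = -4/3  [DC · AB = -2 ∩ 2·signedArea(DCB) = 12]
2. D_y = 10/3  [DC · AB = -2 ∩ 2·signedArea(DCB) = 12]
   → D = (-4/3, 10/3)

D = (-4/3, 10/3)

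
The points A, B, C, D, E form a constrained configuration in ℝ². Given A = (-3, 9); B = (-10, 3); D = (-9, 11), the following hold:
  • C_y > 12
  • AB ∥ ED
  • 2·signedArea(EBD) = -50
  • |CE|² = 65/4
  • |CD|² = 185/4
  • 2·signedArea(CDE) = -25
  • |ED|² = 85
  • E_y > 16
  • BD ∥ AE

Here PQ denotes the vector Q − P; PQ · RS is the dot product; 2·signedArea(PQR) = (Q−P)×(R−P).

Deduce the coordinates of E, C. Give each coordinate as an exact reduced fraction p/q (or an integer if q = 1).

C = (-5/2, 13)
E = (-2, 17)

1. E_x = -2  [AB ∥ ED ∩ BD ∥ AE]
2. E_y = 17  [AB ∥ ED ∩ BD ∥ AE]
   → E = (-2, 17)
3. C_x = -5/2  [line -6·x + 7·y + -106 = 0 ∩ |CD|² = 185/4]
4. C_y = 13  [line -6·x + 7·y + -106 = 0 ∩ |CD|² = 185/4]
   → C = (-5/2, 13)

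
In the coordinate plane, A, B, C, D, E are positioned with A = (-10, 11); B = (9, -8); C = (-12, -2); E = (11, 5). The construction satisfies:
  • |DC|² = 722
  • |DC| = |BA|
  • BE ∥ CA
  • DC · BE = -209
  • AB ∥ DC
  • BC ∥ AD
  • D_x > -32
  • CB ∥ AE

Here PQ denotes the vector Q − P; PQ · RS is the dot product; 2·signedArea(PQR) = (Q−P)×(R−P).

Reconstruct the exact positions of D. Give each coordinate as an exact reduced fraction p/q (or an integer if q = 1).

D = (-31, 17)

1. D_x = -31  [AB ∥ DC ∩ BC ∥ AD]
2. D_y = 17  [AB ∥ DC ∩ BC ∥ AD]
   → D = (-31, 17)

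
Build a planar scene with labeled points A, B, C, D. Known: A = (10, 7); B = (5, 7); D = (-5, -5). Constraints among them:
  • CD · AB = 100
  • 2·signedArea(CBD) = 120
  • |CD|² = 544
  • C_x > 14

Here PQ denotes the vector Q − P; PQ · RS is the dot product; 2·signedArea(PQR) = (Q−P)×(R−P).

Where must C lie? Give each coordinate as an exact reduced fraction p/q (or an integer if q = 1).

1. C_x = 15  [2·signedArea(CBD) = 120 ∩ CD · AB = 100]
2. C_y = 7  [2·signedArea(CBD) = 120 ∩ CD · AB = 100]
   → C = (15, 7)

C = (15, 7)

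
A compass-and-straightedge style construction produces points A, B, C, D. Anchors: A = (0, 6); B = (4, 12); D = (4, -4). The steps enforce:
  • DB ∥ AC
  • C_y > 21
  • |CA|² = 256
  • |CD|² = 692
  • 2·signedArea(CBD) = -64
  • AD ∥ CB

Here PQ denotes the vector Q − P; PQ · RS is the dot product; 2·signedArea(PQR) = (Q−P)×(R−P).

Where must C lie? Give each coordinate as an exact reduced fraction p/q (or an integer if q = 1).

C = (0, 22)

1. C_x = 0  [AD ∥ CB ∩ DB ∥ AC]
2. C_y = 22  [AD ∥ CB ∩ DB ∥ AC]
   → C = (0, 22)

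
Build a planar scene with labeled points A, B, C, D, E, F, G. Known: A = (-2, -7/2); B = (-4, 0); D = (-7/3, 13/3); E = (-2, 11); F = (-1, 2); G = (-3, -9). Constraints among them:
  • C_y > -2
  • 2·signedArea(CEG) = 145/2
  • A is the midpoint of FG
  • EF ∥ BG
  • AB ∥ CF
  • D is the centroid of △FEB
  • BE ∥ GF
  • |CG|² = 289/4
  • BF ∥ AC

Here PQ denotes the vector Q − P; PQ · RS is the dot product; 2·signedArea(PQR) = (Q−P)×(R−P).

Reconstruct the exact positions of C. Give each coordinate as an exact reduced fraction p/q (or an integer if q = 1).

1. C_x = 1  [AB ∥ CF ∩ BF ∥ AC]
2. C_y = -3/2  [AB ∥ CF ∩ BF ∥ AC]
   → C = (1, -3/2)

C = (1, -3/2)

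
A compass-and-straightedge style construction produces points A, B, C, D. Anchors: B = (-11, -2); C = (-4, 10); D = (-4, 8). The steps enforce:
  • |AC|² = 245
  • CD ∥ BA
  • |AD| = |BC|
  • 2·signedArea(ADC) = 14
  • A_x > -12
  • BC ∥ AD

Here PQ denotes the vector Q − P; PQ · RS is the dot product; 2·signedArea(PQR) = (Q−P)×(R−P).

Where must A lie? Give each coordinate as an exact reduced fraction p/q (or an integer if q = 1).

A = (-11, -4)

1. A_x = -11  [BC ∥ AD ∩ CD ∥ BA]
2. A_y = -4  [BC ∥ AD ∩ CD ∥ BA]
   → A = (-11, -4)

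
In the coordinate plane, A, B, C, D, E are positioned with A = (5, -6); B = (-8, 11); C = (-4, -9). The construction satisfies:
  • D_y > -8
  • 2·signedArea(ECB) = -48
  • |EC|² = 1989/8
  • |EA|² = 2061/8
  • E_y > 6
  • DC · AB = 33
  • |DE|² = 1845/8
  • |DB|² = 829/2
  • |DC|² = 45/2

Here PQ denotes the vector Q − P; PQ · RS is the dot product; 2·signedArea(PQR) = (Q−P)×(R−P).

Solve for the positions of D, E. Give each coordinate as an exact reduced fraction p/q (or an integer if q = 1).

D = (1/2, -15/2)
E = (-19/4, 27/4)

1. D_x = 1/2  [line 13·x + -17·y + -134 = 0 ∩ |DC|² = 45/2]
2. D_y = -15/2  [line 13·x + -17·y + -134 = 0 ∩ |DC|² = 45/2]
   → D = (1/2, -15/2)
3. E_x = -19/4  [line -20·x + -4·y + -68 = 0 ∩ |EA|² = 2061/8]
4. E_y = 27/4  [line -20·x + -4·y + -68 = 0 ∩ |EA|² = 2061/8]
   → E = (-19/4, 27/4)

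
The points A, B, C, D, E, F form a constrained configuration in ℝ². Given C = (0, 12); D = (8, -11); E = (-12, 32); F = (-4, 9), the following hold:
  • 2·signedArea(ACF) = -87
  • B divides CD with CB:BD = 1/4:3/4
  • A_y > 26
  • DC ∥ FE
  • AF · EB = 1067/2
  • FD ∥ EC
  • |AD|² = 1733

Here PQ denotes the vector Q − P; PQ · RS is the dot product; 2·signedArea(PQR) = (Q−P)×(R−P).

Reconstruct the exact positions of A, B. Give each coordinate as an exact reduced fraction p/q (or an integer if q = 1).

A = (-9, 27)
B = (2, 25/4)

1. A_x = -9  [line 3·x + -4·y + 135 = 0 ∩ |AD|² = 1733]
2. A_y = 27  [line 3·x + -4·y + 135 = 0 ∩ |AD|² = 1733]
   → A = (-9, 27)
3. B_x = 2  [B divides CD with CB:BD = 1/4:3/4]
4. B_y = 25/4  [B divides CD with CB:BD = 1/4:3/4]
   → B = (2, 25/4)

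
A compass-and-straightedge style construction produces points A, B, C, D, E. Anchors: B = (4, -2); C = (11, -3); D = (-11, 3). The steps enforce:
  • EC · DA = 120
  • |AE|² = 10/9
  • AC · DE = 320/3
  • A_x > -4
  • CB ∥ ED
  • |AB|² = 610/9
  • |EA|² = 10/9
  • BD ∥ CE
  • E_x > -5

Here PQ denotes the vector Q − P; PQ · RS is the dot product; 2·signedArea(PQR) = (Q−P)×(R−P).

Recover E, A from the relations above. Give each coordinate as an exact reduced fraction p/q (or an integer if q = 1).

1. E_x = -4  [CB ∥ ED ∩ BD ∥ CE]
2. E_y = 2  [CB ∥ ED ∩ BD ∥ CE]
   → E = (-4, 2)
3. A_x = -11/3  [AC · DE = 320/3 ∩ EC · DA = 120]
4. A_y = 1  [AC · DE = 320/3 ∩ EC · DA = 120]
   → A = (-11/3, 1)

A = (-11/3, 1)
E = (-4, 2)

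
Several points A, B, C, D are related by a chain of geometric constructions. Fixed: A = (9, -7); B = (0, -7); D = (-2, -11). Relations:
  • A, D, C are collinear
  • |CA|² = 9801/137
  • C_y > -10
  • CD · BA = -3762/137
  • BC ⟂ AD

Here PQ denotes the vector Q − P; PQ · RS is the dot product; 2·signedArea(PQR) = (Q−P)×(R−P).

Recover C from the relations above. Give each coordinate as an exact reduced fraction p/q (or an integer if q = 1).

1. C_x = 144/137  [A, D, C are collinear ∩ BC ⟂ AD]
2. C_y = -1355/137  [A, D, C are collinear ∩ BC ⟂ AD]
   → C = (144/137, -1355/137)

C = (144/137, -1355/137)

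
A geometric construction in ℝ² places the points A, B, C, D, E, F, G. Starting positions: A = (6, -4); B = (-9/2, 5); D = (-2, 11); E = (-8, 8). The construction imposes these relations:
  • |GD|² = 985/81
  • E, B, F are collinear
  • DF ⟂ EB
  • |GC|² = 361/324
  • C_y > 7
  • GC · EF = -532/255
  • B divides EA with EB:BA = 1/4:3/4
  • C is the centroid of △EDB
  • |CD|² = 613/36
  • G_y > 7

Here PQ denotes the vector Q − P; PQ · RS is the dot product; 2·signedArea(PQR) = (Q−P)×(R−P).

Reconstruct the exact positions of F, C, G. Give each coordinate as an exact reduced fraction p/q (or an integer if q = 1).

1. F_x = -512/85  [E, B, F are collinear ∩ DF ⟂ EB]
2. F_y = 536/85  [E, B, F are collinear ∩ DF ⟂ EB]
   → F = (-512/85, 536/85)
3. C_x = -29/6  [C is the centroid of △EDB]
4. C_y = 8  [C is the centroid of △EDB]
   → C = (-29/6, 8)
5. G_x = -34/9  [line -168/85·x + 144/85·y + -1072/51 = 0 ∩ |GC|² = 361/324]
6. G_y = 8  [line -168/85·x + 144/85·y + -1072/51 = 0 ∩ |GC|² = 361/324]
   → G = (-34/9, 8)

C = (-29/6, 8)
F = (-512/85, 536/85)
G = (-34/9, 8)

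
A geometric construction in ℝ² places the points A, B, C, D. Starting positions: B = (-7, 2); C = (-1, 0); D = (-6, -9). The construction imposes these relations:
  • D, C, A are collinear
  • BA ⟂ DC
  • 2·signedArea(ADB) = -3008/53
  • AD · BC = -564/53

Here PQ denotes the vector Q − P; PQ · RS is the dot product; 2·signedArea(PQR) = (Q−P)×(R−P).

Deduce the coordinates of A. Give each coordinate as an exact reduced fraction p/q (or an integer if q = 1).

1. A_x = -83/53  [D, C, A are collinear ∩ BA ⟂ DC]
2. A_y = -54/53  [D, C, A are collinear ∩ BA ⟂ DC]
   → A = (-83/53, -54/53)

A = (-83/53, -54/53)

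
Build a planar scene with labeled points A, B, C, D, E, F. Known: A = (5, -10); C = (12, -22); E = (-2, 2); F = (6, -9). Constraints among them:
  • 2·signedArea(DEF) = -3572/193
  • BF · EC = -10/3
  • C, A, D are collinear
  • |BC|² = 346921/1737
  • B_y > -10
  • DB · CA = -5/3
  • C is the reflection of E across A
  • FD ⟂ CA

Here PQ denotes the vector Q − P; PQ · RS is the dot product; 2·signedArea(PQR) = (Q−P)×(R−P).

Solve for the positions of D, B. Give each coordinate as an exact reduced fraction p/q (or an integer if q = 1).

B = (2825/579, -1890/193)
D = (930/193, -1870/193)

1. D_x = 930/193  [C, A, D are collinear ∩ FD ⟂ CA]
2. D_y = -1870/193  [C, A, D are collinear ∩ FD ⟂ CA]
   → D = (930/193, -1870/193)
3. B_x = 2825/579  [line -14·x + 24·y + 910/3 = 0 ∩ |BC|² = 346921/1737]
4. B_y = -1890/193  [line -14·x + 24·y + 910/3 = 0 ∩ |BC|² = 346921/1737]
   → B = (2825/579, -1890/193)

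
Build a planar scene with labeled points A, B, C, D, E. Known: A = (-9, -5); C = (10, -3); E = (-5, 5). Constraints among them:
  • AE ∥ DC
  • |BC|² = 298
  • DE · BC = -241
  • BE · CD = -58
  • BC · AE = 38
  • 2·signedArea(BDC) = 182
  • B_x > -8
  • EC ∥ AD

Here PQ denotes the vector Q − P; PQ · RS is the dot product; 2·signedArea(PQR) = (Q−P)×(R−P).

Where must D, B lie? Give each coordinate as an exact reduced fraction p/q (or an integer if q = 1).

1. D_x = 6  [AE ∥ DC ∩ EC ∥ AD]
2. D_y = -13  [AE ∥ DC ∩ EC ∥ AD]
   → D = (6, -13)
3. B_x = -7  [BE · CD = -58 ∩ DE · BC = -241]
4. B_y = 0  [BE · CD = -58 ∩ DE · BC = -241]
   → B = (-7, 0)

B = (-7, 0)
D = (6, -13)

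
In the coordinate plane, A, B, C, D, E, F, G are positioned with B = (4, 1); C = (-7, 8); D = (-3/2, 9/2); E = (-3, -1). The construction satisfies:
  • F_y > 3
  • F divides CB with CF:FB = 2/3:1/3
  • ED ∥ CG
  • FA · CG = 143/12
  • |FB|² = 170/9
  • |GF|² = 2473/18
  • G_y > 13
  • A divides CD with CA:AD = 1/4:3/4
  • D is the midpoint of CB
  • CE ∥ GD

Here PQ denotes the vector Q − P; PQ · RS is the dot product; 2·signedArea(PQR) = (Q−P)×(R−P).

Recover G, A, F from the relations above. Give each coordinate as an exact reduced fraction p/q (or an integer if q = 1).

1. G_x = -11/2  [CE ∥ GD ∩ ED ∥ CG]
2. G_y = 27/2  [CE ∥ GD ∩ ED ∥ CG]
   → G = (-11/2, 27/2)
3. A_x = -45/8  [A divides CD with CA:AD = 1/4:3/4]
4. A_y = 57/8  [A divides CD with CA:AD = 1/4:3/4]
   → A = (-45/8, 57/8)
5. F_x = 1/3  [F divides CB with CF:FB = 2/3:1/3]
6. F_y = 10/3  [F divides CB with CF:FB = 2/3:1/3]
   → F = (1/3, 10/3)

A = (-45/8, 57/8)
F = (1/3, 10/3)
G = (-11/2, 27/2)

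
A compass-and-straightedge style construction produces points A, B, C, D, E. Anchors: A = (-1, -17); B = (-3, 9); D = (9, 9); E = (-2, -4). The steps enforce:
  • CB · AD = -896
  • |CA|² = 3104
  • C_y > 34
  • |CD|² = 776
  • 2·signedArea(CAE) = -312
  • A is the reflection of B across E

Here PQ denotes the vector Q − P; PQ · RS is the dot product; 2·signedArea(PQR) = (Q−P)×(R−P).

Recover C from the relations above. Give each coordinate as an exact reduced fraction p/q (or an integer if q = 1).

1. C_x = 19  [2·signedArea(CAE) = -312 ∩ CB · AD = -896]
2. C_y = 35  [2·signedArea(CAE) = -312 ∩ CB · AD = -896]
   → C = (19, 35)

C = (19, 35)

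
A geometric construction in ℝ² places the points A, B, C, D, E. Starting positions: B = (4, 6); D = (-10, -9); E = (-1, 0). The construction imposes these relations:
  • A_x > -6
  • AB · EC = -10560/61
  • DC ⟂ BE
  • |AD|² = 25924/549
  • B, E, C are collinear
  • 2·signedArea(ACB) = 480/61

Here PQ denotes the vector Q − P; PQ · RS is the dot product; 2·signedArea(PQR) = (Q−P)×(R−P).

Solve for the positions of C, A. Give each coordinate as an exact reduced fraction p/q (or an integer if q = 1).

A = (-922/183, -259/61)
C = (-556/61, -594/61)

1. C_x = -556/61  [B, E, C are collinear ∩ DC ⟂ BE]
2. C_y = -594/61  [B, E, C are collinear ∩ DC ⟂ BE]
   → C = (-556/61, -594/61)
3. A_x = -922/183  [AB · EC = -10560/61 ∩ 2·signedArea(ACB) = 480/61]
4. A_y = -259/61  [AB · EC = -10560/61 ∩ 2·signedArea(ACB) = 480/61]
   → A = (-922/183, -259/61)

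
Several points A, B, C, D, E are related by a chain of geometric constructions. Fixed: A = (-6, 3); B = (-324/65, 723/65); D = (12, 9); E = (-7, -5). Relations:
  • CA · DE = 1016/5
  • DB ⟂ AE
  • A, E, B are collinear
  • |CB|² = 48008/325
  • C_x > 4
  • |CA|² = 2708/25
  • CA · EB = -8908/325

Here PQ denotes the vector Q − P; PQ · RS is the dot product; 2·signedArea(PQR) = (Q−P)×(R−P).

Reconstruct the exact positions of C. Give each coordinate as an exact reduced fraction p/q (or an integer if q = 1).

1. C_x = 22/5  [CA · DE = 1016/5 ∩ CA · EB = -8908/325]
2. C_y = 17/5  [CA · DE = 1016/5 ∩ CA · EB = -8908/325]
   → C = (22/5, 17/5)

C = (22/5, 17/5)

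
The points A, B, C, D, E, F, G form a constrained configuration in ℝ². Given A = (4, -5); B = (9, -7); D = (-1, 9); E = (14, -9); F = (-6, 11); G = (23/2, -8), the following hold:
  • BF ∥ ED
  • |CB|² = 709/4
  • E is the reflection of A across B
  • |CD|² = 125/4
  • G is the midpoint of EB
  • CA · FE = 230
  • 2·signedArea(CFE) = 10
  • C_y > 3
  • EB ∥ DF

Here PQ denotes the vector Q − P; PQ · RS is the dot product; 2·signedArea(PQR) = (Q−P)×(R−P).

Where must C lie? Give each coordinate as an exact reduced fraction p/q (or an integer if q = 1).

C = (3/2, 4)

1. C_x = 3/2  [2·signedArea(CFE) = 10 ∩ CA · FE = 230]
2. C_y = 4  [2·signedArea(CFE) = 10 ∩ CA · FE = 230]
   → C = (3/2, 4)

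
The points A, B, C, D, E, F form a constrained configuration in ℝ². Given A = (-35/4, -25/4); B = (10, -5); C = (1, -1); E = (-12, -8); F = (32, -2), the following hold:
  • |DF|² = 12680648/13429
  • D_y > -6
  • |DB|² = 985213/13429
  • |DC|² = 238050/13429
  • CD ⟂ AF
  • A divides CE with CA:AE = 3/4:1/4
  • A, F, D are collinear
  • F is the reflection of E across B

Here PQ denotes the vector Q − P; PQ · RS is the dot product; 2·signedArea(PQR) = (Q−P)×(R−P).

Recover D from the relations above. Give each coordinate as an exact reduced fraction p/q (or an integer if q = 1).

1. D_x = 19294/13429  [A, F, D are collinear ∩ CD ⟂ AF]
2. D_y = -69664/13429  [A, F, D are collinear ∩ CD ⟂ AF]
   → D = (19294/13429, -69664/13429)

D = (19294/13429, -69664/13429)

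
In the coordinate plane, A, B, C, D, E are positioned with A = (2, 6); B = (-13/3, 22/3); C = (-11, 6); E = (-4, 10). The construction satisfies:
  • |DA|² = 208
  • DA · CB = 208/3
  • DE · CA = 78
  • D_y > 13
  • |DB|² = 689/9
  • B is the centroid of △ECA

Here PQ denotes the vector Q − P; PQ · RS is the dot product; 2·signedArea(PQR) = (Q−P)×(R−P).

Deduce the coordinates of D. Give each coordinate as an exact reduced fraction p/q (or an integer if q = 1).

D = (-10, 14)

1. D_x = -10  [DE · CA = 78 ∩ DA · CB = 208/3]
2. D_y = 14  [DE · CA = 78 ∩ DA · CB = 208/3]
   → D = (-10, 14)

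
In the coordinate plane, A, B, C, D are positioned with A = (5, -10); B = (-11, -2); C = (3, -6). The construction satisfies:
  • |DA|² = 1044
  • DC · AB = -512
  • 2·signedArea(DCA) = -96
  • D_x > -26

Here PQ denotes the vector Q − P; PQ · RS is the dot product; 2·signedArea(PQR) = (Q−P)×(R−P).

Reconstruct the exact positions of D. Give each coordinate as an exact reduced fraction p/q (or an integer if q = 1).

1. D_x = -25  [2·signedArea(DCA) = -96 ∩ DC · AB = -512]
2. D_y = 2  [2·signedArea(DCA) = -96 ∩ DC · AB = -512]
   → D = (-25, 2)

D = (-25, 2)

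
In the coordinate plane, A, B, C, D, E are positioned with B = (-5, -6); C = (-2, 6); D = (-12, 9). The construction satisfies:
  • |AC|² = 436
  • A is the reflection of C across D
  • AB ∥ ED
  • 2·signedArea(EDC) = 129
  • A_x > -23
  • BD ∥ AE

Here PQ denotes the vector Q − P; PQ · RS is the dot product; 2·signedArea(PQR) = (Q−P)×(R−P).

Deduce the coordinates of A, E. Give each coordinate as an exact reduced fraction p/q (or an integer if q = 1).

A = (-22, 12)
E = (-29, 27)

1. A_x = -22  [A is the reflection of C across D]
2. A_y = 12  [A is the reflection of C across D]
   → A = (-22, 12)
3. E_x = -29  [AB ∥ ED ∩ BD ∥ AE]
4. E_y = 27  [AB ∥ ED ∩ BD ∥ AE]
   → E = (-29, 27)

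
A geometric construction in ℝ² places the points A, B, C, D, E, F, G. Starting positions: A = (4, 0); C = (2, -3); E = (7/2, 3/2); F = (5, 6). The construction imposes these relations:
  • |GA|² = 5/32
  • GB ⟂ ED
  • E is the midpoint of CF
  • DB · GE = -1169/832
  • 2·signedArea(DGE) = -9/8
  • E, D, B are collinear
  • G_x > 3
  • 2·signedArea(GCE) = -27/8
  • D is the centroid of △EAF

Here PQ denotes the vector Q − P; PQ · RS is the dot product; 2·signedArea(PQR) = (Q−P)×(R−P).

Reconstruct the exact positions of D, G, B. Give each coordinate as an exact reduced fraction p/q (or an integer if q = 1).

B = (161/52, 93/104)
D = (25/6, 5/2)
G = (31/8, 3/8)

1. D_x = 25/6  [D is the centroid of △EAF]
2. D_y = 5/2  [D is the centroid of △EAF]
   → D = (25/6, 5/2)
3. G_x = 31/8  [2·signedArea(GCE) = -27/8 ∩ 2·signedArea(DGE) = -9/8]
4. G_y = 3/8  [2·signedArea(GCE) = -27/8 ∩ 2·signedArea(DGE) = -9/8]
   → G = (31/8, 3/8)
5. B_x = 161/52  [E, D, B are collinear ∩ GB ⟂ ED]
6. B_y = 93/104  [E, D, B are collinear ∩ GB ⟂ ED]
   → B = (161/52, 93/104)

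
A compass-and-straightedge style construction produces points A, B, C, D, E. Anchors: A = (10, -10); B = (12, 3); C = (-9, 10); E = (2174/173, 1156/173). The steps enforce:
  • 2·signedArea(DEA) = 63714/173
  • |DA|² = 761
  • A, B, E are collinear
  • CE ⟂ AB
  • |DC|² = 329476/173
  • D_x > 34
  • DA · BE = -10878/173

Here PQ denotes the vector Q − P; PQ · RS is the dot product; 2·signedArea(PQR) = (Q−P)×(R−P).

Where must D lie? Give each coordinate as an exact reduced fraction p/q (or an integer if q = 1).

1. D_x = 5905/173  [2·signedArea(DEA) = 63714/173 ∩ DA · BE = -10878/173]
2. D_y = 582/173  [2·signedArea(DEA) = 63714/173 ∩ DA · BE = -10878/173]
   → D = (5905/173, 582/173)

D = (5905/173, 582/173)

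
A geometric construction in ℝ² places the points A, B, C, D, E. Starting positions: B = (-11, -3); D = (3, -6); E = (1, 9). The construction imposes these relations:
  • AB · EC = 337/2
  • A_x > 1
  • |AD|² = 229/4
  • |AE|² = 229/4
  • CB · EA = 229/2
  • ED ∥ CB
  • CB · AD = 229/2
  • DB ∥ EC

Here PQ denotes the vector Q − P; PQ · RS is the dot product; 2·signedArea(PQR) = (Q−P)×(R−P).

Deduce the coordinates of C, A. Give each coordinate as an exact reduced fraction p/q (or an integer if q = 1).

1. C_x = -13  [ED ∥ CB ∩ DB ∥ EC]
2. C_y = 12  [ED ∥ CB ∩ DB ∥ EC]
   → C = (-13, 12)
3. A_x = 2  [AB · EC = 337/2 ∩ CB · EA = 229/2]
4. A_y = 3/2  [AB · EC = 337/2 ∩ CB · EA = 229/2]
   → A = (2, 3/2)

A = (2, 3/2)
C = (-13, 12)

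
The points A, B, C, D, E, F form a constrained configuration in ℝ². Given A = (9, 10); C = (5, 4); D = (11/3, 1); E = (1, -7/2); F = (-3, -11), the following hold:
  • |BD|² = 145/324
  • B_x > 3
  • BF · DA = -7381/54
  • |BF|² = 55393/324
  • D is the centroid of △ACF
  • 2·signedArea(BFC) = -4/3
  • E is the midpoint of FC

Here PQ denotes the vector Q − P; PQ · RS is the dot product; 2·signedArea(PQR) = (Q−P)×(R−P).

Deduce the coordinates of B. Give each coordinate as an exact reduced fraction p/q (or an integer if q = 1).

B = (29/9, 1/2)

1. B_x = 29/9  [BF · DA = -7381/54 ∩ 2·signedArea(BFC) = -4/3]
2. B_y = 1/2  [BF · DA = -7381/54 ∩ 2·signedArea(BFC) = -4/3]
   → B = (29/9, 1/2)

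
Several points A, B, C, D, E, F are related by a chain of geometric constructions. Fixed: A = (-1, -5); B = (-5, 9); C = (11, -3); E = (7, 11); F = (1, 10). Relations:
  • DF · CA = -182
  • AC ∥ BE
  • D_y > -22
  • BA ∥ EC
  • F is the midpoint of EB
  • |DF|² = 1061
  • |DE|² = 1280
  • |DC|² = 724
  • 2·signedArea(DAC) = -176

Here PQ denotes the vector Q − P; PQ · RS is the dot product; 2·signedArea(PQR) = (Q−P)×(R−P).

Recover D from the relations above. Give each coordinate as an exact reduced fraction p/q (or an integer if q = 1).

D = (-9, -21)

1. D_x = -9  [2·signedArea(DAC) = -176 ∩ DF · CA = -182]
2. D_y = -21  [2·signedArea(DAC) = -176 ∩ DF · CA = -182]
   → D = (-9, -21)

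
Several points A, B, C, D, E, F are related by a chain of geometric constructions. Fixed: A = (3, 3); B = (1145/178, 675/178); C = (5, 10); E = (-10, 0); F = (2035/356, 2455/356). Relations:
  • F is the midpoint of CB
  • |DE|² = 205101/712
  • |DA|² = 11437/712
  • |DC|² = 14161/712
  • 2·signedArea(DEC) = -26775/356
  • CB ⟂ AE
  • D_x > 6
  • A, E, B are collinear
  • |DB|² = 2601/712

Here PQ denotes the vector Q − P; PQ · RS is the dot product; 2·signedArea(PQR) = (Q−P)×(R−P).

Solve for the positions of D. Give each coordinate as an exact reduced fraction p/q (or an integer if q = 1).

D = (2137/356, 2013/356)

1. D_x = 2137/356  [line -10·x + 15·y + -8825/356 = 0 ∩ |DB|² = 2601/712]
2. D_y = 2013/356  [line -10·x + 15·y + -8825/356 = 0 ∩ |DB|² = 2601/712]
   → D = (2137/356, 2013/356)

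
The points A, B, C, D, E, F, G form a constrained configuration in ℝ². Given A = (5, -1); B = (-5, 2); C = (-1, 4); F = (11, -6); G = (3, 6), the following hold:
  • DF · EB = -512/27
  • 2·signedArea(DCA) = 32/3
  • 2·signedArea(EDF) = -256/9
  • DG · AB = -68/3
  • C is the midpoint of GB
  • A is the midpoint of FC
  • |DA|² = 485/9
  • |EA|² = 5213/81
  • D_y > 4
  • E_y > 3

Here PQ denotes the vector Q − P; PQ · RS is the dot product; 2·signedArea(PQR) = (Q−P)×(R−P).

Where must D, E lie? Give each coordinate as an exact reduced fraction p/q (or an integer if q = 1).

D = (1/3, 14/3)
E = (-13/9, 34/9)

1. D_x = 1/3  [2·signedArea(DCA) = 32/3 ∩ DG · AB = -68/3]
2. D_y = 14/3  [2·signedArea(DCA) = 32/3 ∩ DG · AB = -68/3]
   → D = (1/3, 14/3)
3. E_x = -13/9  [2·signedArea(EDF) = -256/9 ∩ DF · EB = -512/27]
4. E_y = 34/9  [2·signedArea(EDF) = -256/9 ∩ DF · EB = -512/27]
   → E = (-13/9, 34/9)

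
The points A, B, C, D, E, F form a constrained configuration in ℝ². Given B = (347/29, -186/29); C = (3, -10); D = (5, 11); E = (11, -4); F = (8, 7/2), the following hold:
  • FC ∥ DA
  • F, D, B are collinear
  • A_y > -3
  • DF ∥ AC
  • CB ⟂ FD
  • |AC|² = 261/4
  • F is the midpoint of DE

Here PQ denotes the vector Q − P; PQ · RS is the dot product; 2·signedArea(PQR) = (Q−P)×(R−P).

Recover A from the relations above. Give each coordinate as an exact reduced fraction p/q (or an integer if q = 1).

1. A_x = 0  [DF ∥ AC ∩ FC ∥ DA]
2. A_y = -5/2  [DF ∥ AC ∩ FC ∥ DA]
   → A = (0, -5/2)

A = (0, -5/2)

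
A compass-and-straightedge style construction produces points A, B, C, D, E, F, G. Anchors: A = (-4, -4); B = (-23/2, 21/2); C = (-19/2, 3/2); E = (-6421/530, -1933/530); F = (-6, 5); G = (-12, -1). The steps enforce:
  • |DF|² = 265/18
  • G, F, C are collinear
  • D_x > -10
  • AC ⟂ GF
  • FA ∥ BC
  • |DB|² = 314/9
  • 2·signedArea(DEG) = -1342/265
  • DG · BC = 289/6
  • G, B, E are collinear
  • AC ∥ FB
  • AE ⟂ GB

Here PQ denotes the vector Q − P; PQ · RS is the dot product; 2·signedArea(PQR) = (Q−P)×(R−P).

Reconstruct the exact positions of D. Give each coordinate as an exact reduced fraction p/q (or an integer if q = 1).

D = (-59/6, 29/6)

1. D_x = -59/6  [DG · BC = 289/6 ∩ 2·signedArea(DEG) = -1342/265]
2. D_y = 29/6  [DG · BC = 289/6 ∩ 2·signedArea(DEG) = -1342/265]
   → D = (-59/6, 29/6)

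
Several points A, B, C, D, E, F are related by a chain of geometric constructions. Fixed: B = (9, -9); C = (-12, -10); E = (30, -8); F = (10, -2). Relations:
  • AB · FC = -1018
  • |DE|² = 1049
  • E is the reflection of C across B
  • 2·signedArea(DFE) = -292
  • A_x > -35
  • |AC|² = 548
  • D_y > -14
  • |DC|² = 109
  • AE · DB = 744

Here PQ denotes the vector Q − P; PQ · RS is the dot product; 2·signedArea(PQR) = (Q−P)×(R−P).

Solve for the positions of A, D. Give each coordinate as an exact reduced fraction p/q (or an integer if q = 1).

A = (-34, -18)
D = (-2, -13)

1. A_x = -34  [line 22·x + 8·y + 892 = 0 ∩ |AC|² = 548]
2. A_y = -18  [line 22·x + 8·y + 892 = 0 ∩ |AC|² = 548]
   → A = (-34, -18)
3. D_x = -2  [2·signedArea(DFE) = -292 ∩ AE · DB = 744]
4. D_y = -13  [2·signedArea(DFE) = -292 ∩ AE · DB = 744]
   → D = (-2, -13)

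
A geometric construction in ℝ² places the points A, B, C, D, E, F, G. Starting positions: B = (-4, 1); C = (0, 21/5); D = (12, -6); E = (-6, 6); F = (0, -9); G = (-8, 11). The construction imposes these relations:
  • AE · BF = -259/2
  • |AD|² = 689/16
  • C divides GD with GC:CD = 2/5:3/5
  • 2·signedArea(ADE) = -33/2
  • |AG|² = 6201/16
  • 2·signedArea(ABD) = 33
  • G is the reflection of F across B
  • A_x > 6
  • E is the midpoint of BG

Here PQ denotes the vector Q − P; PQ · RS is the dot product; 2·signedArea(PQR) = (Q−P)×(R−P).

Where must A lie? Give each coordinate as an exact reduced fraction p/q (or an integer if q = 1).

A = (7, -7/4)

1. A_x = 7  [2·signedArea(ADE) = -33/2 ∩ 2·signedArea(ABD) = 33]
2. A_y = -7/4  [2·signedArea(ADE) = -33/2 ∩ 2·signedArea(ABD) = 33]
   → A = (7, -7/4)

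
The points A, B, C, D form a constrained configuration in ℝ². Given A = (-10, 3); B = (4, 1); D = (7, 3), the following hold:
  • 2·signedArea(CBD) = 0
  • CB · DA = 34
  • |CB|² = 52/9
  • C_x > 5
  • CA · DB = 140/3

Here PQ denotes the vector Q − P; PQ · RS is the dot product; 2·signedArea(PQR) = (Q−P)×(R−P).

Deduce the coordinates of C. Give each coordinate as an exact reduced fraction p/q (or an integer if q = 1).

1. C_x = 6  [2·signedArea(CBD) = 0 ∩ CA · DB = 140/3]
2. C_y = 7/3  [2·signedArea(CBD) = 0 ∩ CA · DB = 140/3]
   → C = (6, 7/3)

C = (6, 7/3)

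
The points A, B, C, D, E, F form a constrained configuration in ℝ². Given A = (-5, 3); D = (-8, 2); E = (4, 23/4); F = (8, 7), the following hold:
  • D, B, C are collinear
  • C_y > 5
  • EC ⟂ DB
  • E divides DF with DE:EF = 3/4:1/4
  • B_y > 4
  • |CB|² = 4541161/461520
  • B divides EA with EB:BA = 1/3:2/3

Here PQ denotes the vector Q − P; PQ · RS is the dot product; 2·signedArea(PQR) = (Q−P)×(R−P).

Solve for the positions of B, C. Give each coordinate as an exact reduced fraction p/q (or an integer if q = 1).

B = (1, 29/6)
C = (25589/6410, 74039/12820)

1. B_x = 1  [B divides EA with EB:BA = 1/3:2/3]
2. B_y = 29/6  [B divides EA with EB:BA = 1/3:2/3]
   → B = (1, 29/6)
3. C_x = 25589/6410  [D, B, C are collinear ∩ EC ⟂ DB]
4. C_y = 74039/12820  [D, B, C are collinear ∩ EC ⟂ DB]
   → C = (25589/6410, 74039/12820)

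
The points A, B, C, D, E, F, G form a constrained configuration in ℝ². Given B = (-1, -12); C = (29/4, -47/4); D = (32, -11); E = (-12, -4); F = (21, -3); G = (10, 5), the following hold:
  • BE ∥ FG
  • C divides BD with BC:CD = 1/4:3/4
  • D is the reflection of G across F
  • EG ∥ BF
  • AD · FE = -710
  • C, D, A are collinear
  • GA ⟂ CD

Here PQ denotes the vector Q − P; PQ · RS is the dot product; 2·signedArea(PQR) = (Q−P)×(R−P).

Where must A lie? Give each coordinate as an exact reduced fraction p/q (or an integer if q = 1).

1. A_x = 1145/109  [C, D, A are collinear ∩ GA ⟂ CD]
2. A_y = -1270/109  [C, D, A are collinear ∩ GA ⟂ CD]
   → A = (1145/109, -1270/109)

A = (1145/109, -1270/109)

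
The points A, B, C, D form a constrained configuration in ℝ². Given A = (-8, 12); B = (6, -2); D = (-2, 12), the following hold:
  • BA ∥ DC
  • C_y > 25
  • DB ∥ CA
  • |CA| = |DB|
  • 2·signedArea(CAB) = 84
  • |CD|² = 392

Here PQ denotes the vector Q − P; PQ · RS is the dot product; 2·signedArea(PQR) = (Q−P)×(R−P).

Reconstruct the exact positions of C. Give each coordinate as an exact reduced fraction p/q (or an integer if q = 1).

C = (-16, 26)

1. C_x = -16  [DB ∥ CA ∩ BA ∥ DC]
2. C_y = 26  [DB ∥ CA ∩ BA ∥ DC]
   → C = (-16, 26)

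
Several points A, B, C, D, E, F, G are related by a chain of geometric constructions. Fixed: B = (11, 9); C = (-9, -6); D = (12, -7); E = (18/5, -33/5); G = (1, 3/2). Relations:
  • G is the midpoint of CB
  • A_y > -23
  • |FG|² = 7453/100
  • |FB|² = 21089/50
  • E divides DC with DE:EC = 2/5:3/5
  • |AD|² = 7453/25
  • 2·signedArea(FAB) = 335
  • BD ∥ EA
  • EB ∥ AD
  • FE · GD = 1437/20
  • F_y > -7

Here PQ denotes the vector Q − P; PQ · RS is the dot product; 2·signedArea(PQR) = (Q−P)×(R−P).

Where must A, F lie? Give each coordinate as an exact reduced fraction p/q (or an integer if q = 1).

1. A_x = 23/5  [EB ∥ AD ∩ BD ∥ EA]
2. A_y = -113/5  [EB ∥ AD ∩ BD ∥ EA]
   → A = (23/5, -113/5)
3. F_x = -27/10  [FE · GD = 1437/20 ∩ 2·signedArea(FAB) = 335]
4. F_y = -63/10  [FE · GD = 1437/20 ∩ 2·signedArea(FAB) = 335]
   → F = (-27/10, -63/10)

A = (23/5, -113/5)
F = (-27/10, -63/10)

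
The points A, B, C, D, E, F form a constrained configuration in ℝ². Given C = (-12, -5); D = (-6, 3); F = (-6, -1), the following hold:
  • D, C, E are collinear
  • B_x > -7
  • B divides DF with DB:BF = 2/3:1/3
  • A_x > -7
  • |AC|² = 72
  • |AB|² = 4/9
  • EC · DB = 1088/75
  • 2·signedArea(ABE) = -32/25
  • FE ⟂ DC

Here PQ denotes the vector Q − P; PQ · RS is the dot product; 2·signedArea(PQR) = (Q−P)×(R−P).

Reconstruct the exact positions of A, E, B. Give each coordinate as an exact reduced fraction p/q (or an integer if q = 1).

A = (-6, 1)
B = (-6, 1/3)
E = (-198/25, 11/25)

1. E_x = -198/25  [D, C, E are collinear ∩ FE ⟂ DC]
2. E_y = 11/25  [D, C, E are collinear ∩ FE ⟂ DC]
   → E = (-198/25, 11/25)
3. B_x = -6  [B divides DF with DB:BF = 2/3:1/3]
4. B_y = 1/3  [B divides DF with DB:BF = 2/3:1/3]
   → B = (-6, 1/3)
5. A_x = -6  [line -8/75·x + -48/25·y + 32/25 = 0 ∩ |AC|² = 72]
6. A_y = 1  [line -8/75·x + -48/25·y + 32/25 = 0 ∩ |AC|² = 72]
   → A = (-6, 1)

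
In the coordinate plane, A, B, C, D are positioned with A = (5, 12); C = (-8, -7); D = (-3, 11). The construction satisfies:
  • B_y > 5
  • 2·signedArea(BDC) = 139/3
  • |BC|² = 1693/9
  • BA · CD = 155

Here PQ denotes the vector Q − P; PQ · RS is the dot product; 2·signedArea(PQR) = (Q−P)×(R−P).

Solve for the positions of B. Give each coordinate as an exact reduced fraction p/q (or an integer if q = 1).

1. B_x = -2  [2·signedArea(BDC) = 139/3 ∩ BA · CD = 155]
2. B_y = 16/3  [2·signedArea(BDC) = 139/3 ∩ BA · CD = 155]
   → B = (-2, 16/3)

B = (-2, 16/3)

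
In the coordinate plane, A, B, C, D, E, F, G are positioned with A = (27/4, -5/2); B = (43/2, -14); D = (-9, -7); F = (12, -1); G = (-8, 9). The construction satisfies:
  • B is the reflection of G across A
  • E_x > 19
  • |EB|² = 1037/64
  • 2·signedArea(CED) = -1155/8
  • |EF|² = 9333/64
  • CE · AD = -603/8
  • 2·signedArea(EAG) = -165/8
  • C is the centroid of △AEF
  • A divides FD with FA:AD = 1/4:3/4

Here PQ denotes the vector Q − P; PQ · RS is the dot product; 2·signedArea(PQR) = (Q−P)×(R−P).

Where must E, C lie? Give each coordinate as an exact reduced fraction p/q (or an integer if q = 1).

1. E_x = 153/8  [line -23/2·x + -59/4·y + 491/8 = 0 ∩ |EF|² = 9333/64]
2. E_y = -43/4  [line -23/2·x + -59/4·y + 491/8 = 0 ∩ |EF|² = 9333/64]
   → E = (153/8, -43/4)
3. C_x = 101/8  [C is the centroid of △AEF]
4. C_y = -19/4  [C is the centroid of △AEF]
   → C = (101/8, -19/4)

C = (101/8, -19/4)
E = (153/8, -43/4)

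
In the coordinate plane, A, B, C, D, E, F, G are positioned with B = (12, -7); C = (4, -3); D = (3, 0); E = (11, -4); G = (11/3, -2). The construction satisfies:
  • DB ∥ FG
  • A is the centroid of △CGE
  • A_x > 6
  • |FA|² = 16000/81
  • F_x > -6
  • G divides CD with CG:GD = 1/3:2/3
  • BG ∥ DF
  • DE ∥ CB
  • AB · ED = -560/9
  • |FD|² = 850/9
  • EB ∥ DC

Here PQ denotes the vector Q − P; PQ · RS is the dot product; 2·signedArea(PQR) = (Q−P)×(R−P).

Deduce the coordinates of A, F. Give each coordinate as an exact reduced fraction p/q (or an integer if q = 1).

A = (56/9, -3)
F = (-16/3, 5)

1. A_x = 56/9  [A is the centroid of △CGE]
2. A_y = -3  [A is the centroid of △CGE]
   → A = (56/9, -3)
3. F_x = -16/3  [DB ∥ FG ∩ BG ∥ DF]
4. F_y = 5  [DB ∥ FG ∩ BG ∥ DF]
   → F = (-16/3, 5)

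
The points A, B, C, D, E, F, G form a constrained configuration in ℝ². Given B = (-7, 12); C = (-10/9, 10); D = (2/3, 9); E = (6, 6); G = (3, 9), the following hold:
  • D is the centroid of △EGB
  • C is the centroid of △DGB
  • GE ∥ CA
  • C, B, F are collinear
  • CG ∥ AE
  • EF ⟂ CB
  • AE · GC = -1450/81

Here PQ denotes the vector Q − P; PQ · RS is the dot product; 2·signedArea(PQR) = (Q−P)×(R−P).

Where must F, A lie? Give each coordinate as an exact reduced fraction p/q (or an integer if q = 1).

A = (17/9, 7)
F = (20310/3133, 23250/3133)

1. F_x = 20310/3133  [C, B, F are collinear ∩ EF ⟂ CB]
2. F_y = 23250/3133  [C, B, F are collinear ∩ EF ⟂ CB]
   → F = (20310/3133, 23250/3133)
3. A_x = 17/9  [CG ∥ AE ∩ GE ∥ CA]
4. A_y = 7  [CG ∥ AE ∩ GE ∥ CA]
   → A = (17/9, 7)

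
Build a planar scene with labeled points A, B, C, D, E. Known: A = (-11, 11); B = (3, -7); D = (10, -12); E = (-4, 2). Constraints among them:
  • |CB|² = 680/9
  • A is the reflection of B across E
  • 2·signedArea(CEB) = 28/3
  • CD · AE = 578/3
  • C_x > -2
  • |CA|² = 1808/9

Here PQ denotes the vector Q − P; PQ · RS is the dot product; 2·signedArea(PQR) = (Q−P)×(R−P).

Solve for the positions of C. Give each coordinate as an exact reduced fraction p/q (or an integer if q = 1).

C = (-5/3, 1/3)

1. C_x = -5/3  [CD · AE = 578/3 ∩ 2·signedArea(CEB) = 28/3]
2. C_y = 1/3  [CD · AE = 578/3 ∩ 2·signedArea(CEB) = 28/3]
   → C = (-5/3, 1/3)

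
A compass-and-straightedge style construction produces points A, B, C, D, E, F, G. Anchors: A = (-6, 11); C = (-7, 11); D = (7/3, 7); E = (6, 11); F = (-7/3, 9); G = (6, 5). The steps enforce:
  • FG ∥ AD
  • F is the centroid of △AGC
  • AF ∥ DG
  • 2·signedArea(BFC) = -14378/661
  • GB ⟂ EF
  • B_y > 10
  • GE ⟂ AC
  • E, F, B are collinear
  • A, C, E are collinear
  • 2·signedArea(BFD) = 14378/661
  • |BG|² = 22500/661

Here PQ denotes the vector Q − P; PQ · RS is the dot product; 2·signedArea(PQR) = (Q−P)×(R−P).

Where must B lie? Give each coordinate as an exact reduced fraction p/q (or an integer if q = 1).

B = (3066/661, 7055/661)

1. B_x = 3066/661  [E, F, B are collinear ∩ GB ⟂ EF]
2. B_y = 7055/661  [E, F, B are collinear ∩ GB ⟂ EF]
   → B = (3066/661, 7055/661)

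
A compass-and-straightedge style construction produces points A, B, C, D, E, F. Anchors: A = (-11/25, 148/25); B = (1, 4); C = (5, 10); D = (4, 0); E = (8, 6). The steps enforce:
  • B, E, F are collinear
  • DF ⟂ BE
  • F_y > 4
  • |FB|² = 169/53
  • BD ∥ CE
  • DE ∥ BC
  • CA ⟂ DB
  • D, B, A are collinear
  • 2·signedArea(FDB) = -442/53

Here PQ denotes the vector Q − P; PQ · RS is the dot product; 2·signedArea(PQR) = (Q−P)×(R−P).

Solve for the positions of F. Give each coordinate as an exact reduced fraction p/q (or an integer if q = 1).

F = (144/53, 238/53)

1. F_x = 144/53  [B, E, F are collinear ∩ DF ⟂ BE]
2. F_y = 238/53  [B, E, F are collinear ∩ DF ⟂ BE]
   → F = (144/53, 238/53)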